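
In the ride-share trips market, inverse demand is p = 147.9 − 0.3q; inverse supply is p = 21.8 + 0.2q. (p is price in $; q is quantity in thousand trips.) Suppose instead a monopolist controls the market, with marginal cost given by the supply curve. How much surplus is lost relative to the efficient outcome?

$2236.11 thousand

Competitive equilibrium: 147.9 − 0.3q = 21.8 + 0.2q → q* = 252.2, p* = 72.24.
Marginal revenue: MR = 147.9 − 0.6q. Set MR = MC: 147.9 − 0.6q = 21.8 + 0.2q → q_m = 157.625.
Price p_m = 147.9 − 0.3·157.625 = 100.6125; MC(q_m) = 21.8 + 0.2·157.625 = 53.325.
Competitive q* = 252.2, so Δq = 94.575; wedge = 100.6125 − 53.325 = 47.2875.
The triangle = ½ × 94.575 × 47.2875 = $2236.11 thousand.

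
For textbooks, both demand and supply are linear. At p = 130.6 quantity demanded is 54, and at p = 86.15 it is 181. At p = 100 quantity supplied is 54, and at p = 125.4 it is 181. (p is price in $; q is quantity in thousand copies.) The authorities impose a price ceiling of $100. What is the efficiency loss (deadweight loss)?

$851.24 thousand

Demand slope = (86.15 − 130.6)/(181 − 54) = −0.35, so p = 149.5 − 0.35q.
Supply slope = (125.4 − 100)/(181 − 54) = 0.2, so p = 89.2 + 0.2q.
Competitive equilibrium: 149.5 − 0.35q = 89.2 + 0.2q → q* = 109.6364, p* = 111.1273.
At the ceiling p = 100, quantity supplied = (100 − 89.2)/0.2 = 54.
Willingness to pay at q' = 54: 149.5 − 0.35·54 = 130.6.
Δq = 109.6364 − 54 = 55.6364; wedge = 130.6 − 100 = 30.6.
Welfare loss = ½ × 55.6364 × 30.6 = $851.24 thousand.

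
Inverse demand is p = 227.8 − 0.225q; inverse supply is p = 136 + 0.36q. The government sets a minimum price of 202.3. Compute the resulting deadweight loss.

Competitive equilibrium: 227.8 − 0.225q = 136 + 0.36q → q* = 156.9231, p* = 192.4923.
At the floor p = 202.3, quantity demanded = (227.8 − 202.3)/0.225 = 113.3333.
Sellers' marginal cost at q' = 113.3333: 136 + 0.36·113.3333 = 176.8.
Δq = 156.9231 − 113.3333 = 43.5898; wedge = 202.3 − 176.8 = 25.5.
Welfare loss = ½ × 43.5898 × 25.5 = 555.77.

555.77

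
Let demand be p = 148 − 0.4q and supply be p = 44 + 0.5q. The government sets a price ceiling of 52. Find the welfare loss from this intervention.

Competitive equilibrium: 148 − 0.4q = 44 + 0.5q → q* = 115.5556, p* = 101.7778.
At the ceiling p = 52, quantity supplied = (52 − 44)/0.5 = 16.
Willingness to pay at q' = 16: 148 − 0.4·16 = 141.6.
Δq = 115.5556 − 16 = 99.5556; wedge = 141.6 − 52 = 89.6.
Welfare loss = ½ × 99.5556 × 89.6 = 4460.09.

4460.09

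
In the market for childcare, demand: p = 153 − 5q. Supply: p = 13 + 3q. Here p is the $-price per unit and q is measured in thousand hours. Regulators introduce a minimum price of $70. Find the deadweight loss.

Competitive equilibrium: 153 − 5q = 13 + 3q → q* = 17.5, p* = 65.5.
At the floor p = 70, quantity demanded = (153 − 70)/5 = 16.6.
Sellers' marginal cost at q' = 16.6: 13 + 3·16.6 = 62.8.
Δq = 17.5 − 16.6 = 0.9; wedge = 70 − 62.8 = 7.2.
Deadweight loss = ½ × 0.9 × 7.2 = $3.24 thousand.

$3.24 thousand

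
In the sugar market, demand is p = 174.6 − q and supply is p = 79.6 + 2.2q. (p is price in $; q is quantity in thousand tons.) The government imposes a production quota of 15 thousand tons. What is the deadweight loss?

$345.16 thousand

Competitive equilibrium: 174.6 − q = 79.6 + 2.2q → q* = 29.6875, p* = 144.9125.
At q = 15: demand price = 174.6 − 1·15 = 159.6; supply price = 79.6 + 2.2·15 = 112.6.
Δq = 29.6875 − 15 = 14.6875; wedge = 159.6 − 112.6 = 47.
The triangle = ½ × 14.6875 × 47 = $345.16 thousand.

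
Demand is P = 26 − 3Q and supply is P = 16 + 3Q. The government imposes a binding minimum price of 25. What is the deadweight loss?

Competitive equilibrium: 26 − 3Q = 16 + 3Q → Q* = 1.6667, P* = 21.
At the floor P = 25, quantity demanded = (26 − 25)/3 = 0.3333.
Sellers' marginal cost at Q' = 0.3333: 16 + 3·0.3333 = 16.9999.
ΔQ = 1.6667 − 0.3333 = 1.3334; wedge = 25 − 16.9999 = 8.0001.
Welfare loss = ½ × 1.3334 × 8.0001 = 5.33.

5.33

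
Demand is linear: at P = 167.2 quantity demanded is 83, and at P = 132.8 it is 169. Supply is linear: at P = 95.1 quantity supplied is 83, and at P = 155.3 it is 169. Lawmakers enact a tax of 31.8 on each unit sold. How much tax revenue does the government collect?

3804.44

Demand slope = (132.8 − 167.2)/(169 − 83) = −0.4, so P = 200.4 − 0.4Q.
Supply slope = (155.3 − 95.1)/(169 − 83) = 0.7, so P = 37 + 0.7Q.
Competitive equilibrium: 200.4 − 0.4Q = 37 + 0.7Q → Q* = 148.5455, P* = 140.9818.
With the tax, the buyer price exceeds the seller price by 31.8: (200.4 − 0.4Q) − (37 + 0.7Q) = 31.8 → Q' = 119.6364.
Tax revenue = 31.8 × 119.6364 = 3804.44.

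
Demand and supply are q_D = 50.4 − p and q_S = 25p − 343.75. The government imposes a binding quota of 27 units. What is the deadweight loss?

In inverse form: demand p = 50.4 − q, supply p = 13.75 + 0.04q.
Competitive equilibrium: 50.4 − q = 13.75 + 0.04q → q* = 35.2404, p* = 15.1596.
At q = 27: demand price = 50.4 − 1·27 = 23.4; supply price = 13.75 + 0.04·27 = 14.83.
Δq = 35.2404 − 27 = 8.2404; wedge = 23.4 − 14.83 = 8.57.
The triangle = ½ × 8.2404 × 8.57 = 35.31.

35.31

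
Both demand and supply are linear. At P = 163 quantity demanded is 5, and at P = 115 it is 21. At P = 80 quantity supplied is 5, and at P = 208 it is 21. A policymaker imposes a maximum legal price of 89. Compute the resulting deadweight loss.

Demand slope = (115 − 163)/(21 − 5) = −3, so P = 178 − 3Q.
Supply slope = (208 − 80)/(21 − 5) = 8, so P = 40 + 8Q.
Competitive equilibrium: 178 − 3Q = 40 + 8Q → Q* = 12.5455, P* = 140.3636.
At the ceiling P = 89, quantity supplied = (89 − 40)/8 = 6.125.
Willingness to pay at Q' = 6.125: 178 − 3·6.125 = 159.625.
ΔQ = 12.5455 − 6.125 = 6.4205; wedge = 159.625 − 89 = 70.625.
Deadweight loss = ½ × 6.4205 × 70.625 = 226.72.

226.72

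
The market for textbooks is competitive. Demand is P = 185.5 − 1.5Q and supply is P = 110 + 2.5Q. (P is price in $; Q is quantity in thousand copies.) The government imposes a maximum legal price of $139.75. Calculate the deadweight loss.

$97.30 thousand

Competitive equilibrium: 185.5 − 1.5Q = 110 + 2.5Q → Q* = 18.875, P* = 157.1875.
At the ceiling P = 139.75, quantity supplied = (139.75 − 110)/2.5 = 11.9.
Willingness to pay at Q' = 11.9: 185.5 − 1.5·11.9 = 167.65.
ΔQ = 18.875 − 11.9 = 6.975; wedge = 167.65 − 139.75 = 27.9.
The triangle = ½ × 6.975 × 27.9 = $97.30 thousand.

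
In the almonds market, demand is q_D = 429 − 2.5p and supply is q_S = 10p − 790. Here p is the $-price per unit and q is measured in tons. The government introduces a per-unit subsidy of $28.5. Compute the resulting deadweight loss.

$812.25

In inverse form: demand p = 171.6 − 0.4q, supply p = 79 + 0.1q.
Competitive equilibrium: 171.6 − 0.4q = 79 + 0.1q → q* = 185.2, p* = 97.52.
The subsidy lowers effective supply by 28.5: p = 50.5 + 0.1q.
New quantity: 171.6 − 0.4q = 50.5 + 0.1q → q' = 242.2.
Overproduction Δq = 242.2 − 185.2 = 57; wedge = subsidy = 28.5.
Deadweight loss = ½ × 57 × 28.5 = $812.25.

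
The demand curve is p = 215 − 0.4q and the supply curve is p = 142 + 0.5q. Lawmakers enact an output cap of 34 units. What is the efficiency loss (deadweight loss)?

Competitive equilibrium: 215 − 0.4q = 142 + 0.5q → q* = 81.1111, p* = 182.5556.
At q = 34: demand price = 215 − 0.4·34 = 201.4; supply price = 142 + 0.5·34 = 159.
Δq = 81.1111 − 34 = 47.1111; wedge = 201.4 − 159 = 42.4.
Deadweight loss = ½ × 47.1111 × 42.4 = 998.76.

998.76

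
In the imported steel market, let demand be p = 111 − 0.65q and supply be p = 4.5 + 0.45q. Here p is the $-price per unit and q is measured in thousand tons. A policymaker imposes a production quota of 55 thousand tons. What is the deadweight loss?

Competitive equilibrium: 111 − 0.65q = 4.5 + 0.45q → q* = 96.8182, p* = 48.0682.
At q = 55: demand price = 111 − 0.65·55 = 75.25; supply price = 4.5 + 0.45·55 = 29.25.
Δq = 96.8182 − 55 = 41.8182; wedge = 75.25 − 29.25 = 46.
Deadweight loss = ½ × 41.8182 × 46 = $961.82 thousand.

$961.82 thousand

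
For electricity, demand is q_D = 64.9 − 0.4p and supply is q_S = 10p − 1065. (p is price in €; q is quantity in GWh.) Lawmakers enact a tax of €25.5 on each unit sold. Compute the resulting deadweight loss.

In inverse form: demand p = 162.25 − 2.5q, supply p = 106.5 + 0.1q.
Competitive equilibrium: 162.25 − 2.5q = 106.5 + 0.1q → q* = 21.4423, p* = 108.6442.
With the tax, the buyer price exceeds the seller price by 25.5: (162.25 − 2.5q) − (106.5 + 0.1q) = 25.5 → q' = 11.6346.
Δq = 21.4423 − 11.6346 = 9.8077; the wedge equals the tax, 25.5.
DWL = ½ × 9.8077 × 25.5 = €125.05.

€125.05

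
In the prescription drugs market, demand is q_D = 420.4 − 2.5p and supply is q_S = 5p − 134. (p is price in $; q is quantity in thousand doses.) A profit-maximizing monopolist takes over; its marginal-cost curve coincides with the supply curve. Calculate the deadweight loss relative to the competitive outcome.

$2664.35 thousand

In inverse form: demand p = 168.16 − 0.4q, supply p = 26.8 + 0.2q.
Competitive equilibrium: 168.16 − 0.4q = 26.8 + 0.2q → q* = 235.6, p* = 73.92.
Marginal revenue: MR = 168.16 − 0.8q. Set MR = MC: 168.16 − 0.8q = 26.8 + 0.2q → q_m = 141.36.
Price p_m = 168.16 − 0.4·141.36 = 111.616; MC(q_m) = 26.8 + 0.2·141.36 = 55.072.
Competitive q* = 235.6, so Δq = 94.24; wedge = 111.616 − 55.072 = 56.544.
Welfare loss = ½ × 94.24 × 56.544 = $2664.35 thousand.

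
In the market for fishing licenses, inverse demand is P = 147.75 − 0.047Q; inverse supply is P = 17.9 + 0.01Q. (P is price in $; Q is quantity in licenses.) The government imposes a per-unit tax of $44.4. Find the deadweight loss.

$17292.63

Competitive equilibrium: 147.75 − 0.047Q = 17.9 + 0.01Q → Q* = 2278.0702, P* = 40.6807.
With the tax, the buyer price exceeds the seller price by 44.4: (147.75 − 0.047Q) − (17.9 + 0.01Q) = 44.4 → Q' = 1499.1228.
ΔQ = 2278.0702 − 1499.1228 = 778.9474; the wedge equals the tax, 44.4.
Welfare loss = ½ × 778.9474 × 44.4 = $17292.63.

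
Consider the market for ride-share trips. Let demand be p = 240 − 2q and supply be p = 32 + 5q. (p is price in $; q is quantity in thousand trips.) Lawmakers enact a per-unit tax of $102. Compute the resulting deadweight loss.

Competitive equilibrium: 240 − 2q = 32 + 5q → q* = 29.7143, p* = 180.5714.
With the tax, the buyer price exceeds the seller price by 102: (240 − 2q) − (32 + 5q) = 102 → q' = 15.1429.
Δq = 29.7143 − 15.1429 = 14.5714; the wedge equals the tax, 102.
The triangle = ½ × 14.5714 × 102 = $743.14 thousand.

$743.14 thousand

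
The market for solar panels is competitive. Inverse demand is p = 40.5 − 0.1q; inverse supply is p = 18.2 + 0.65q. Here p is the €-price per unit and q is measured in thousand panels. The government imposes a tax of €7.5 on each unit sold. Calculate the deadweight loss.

Competitive equilibrium: 40.5 − 0.1q = 18.2 + 0.65q → q* = 29.7333, p* = 37.5267.
With the tax, the buyer price exceeds the seller price by 7.5: (40.5 − 0.1q) − (18.2 + 0.65q) = 7.5 → q' = 19.7333.
Δq = 29.7333 − 19.7333 = 10; the wedge equals the tax, 7.5.
The triangle = ½ × 10 × 7.5 = €37.50 thousand.

€37.50 thousand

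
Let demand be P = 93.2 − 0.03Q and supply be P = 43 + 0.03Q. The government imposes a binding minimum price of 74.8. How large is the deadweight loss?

Competitive equilibrium: 93.2 − 0.03Q = 43 + 0.03Q → Q* = 836.6667, P* = 68.1.
At the floor P = 74.8, quantity demanded = (93.2 − 74.8)/0.03 = 613.3333.
Sellers' marginal cost at Q' = 613.3333: 43 + 0.03·613.3333 = 61.4.
ΔQ = 836.6667 − 613.3333 = 223.3334; wedge = 74.8 − 61.4 = 13.4.
The triangle = ½ × 223.3334 × 13.4 = 1496.33.

1496.33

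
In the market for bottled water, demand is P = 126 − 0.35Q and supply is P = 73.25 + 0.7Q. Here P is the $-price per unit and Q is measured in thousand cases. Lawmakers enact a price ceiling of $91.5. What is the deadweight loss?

Competitive equilibrium: 126 − 0.35Q = 73.25 + 0.7Q → Q* = 50.2381, P* = 108.41667.
At the ceiling P = 91.5, quantity supplied = (91.5 − 73.25)/0.7 = 26.07143.
Willingness to pay at Q' = 26.07143: 126 − 0.35·26.07143 = 116.875.
ΔQ = 50.2381 − 26.07143 = 24.16667; wedge = 116.875 − 91.5 = 25.375.
Welfare loss = ½ × 24.16667 × 25.375 = $306.61 thousand.

$306.61 thousand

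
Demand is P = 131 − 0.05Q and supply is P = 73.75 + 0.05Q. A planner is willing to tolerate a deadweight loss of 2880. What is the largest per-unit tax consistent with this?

Competitive equilibrium: 131 − 0.05Q = 73.75 + 0.05Q → Q* = 572.5, P* = 102.375.
A tax t gives ΔQ = t/0.1 and wedge t, so DWL = t²/0.2.
t²/0.2 = 2880 → t² = 576 → t = 24.

24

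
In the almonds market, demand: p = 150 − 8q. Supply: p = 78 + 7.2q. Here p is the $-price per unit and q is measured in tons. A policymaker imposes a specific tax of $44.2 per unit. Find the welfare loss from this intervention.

$64.26

Competitive equilibrium: 150 − 8q = 78 + 7.2q → q* = 4.7368, p* = 112.1053.
With the tax, the buyer price exceeds the seller price by 44.2: (150 − 8q) − (78 + 7.2q) = 44.2 → q' = 1.8289.
Δq = 4.7368 − 1.8289 = 2.9079; the wedge equals the tax, 44.2.
DWL = ½ × 2.9079 × 44.2 = $64.26.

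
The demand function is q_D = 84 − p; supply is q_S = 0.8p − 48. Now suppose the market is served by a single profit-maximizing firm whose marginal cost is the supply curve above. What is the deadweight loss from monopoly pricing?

In inverse form: demand p = 84 − q, supply p = 60 + 1.25q.
Competitive equilibrium: 84 − q = 60 + 1.25q → q* = 10.6667, p* = 73.3333.
Marginal revenue: MR = 84 − 2q. Set MR = MC: 84 − 2q = 60 + 1.25q → q_m = 7.3846.
Price p_m = 84 − 1·7.3846 = 76.6154; MC(q_m) = 60 + 1.25·7.3846 = 69.2308.
Competitive q* = 10.6667, so Δq = 3.2821; wedge = 76.6154 − 69.2308 = 7.3846.
DWL = ½ × 3.2821 × 7.3846 = 12.12.

12.12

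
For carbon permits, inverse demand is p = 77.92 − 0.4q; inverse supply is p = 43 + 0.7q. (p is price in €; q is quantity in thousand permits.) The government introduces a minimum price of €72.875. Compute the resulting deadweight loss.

€201.34 thousand

Competitive equilibrium: 77.92 − 0.4q = 43 + 0.7q → q* = 31.7455, p* = 65.2218.
At the floor p = 72.875, quantity demanded = (77.92 − 72.875)/0.4 = 12.6125.
Sellers' marginal cost at q' = 12.6125: 43 + 0.7·12.6125 = 51.8288.
Δq = 31.7455 − 12.6125 = 19.133; wedge = 72.875 − 51.8288 = 21.0462.
The triangle = ½ × 19.133 × 21.0462 = €201.34 thousand.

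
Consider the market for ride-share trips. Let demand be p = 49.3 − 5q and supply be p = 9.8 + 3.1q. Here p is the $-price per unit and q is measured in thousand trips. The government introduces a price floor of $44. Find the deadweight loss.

$58.99 thousand

Competitive equilibrium: 49.3 − 5q = 9.8 + 3.1q → q* = 4.8765, p* = 24.9173.
At the floor p = 44, quantity demanded = (49.3 − 44)/5 = 1.06.
Sellers' marginal cost at q' = 1.06: 9.8 + 3.1·1.06 = 13.086.
Δq = 4.8765 − 1.06 = 3.8165; wedge = 44 − 13.086 = 30.914.
Deadweight loss = ½ × 3.8165 × 30.914 = $58.99 thousand.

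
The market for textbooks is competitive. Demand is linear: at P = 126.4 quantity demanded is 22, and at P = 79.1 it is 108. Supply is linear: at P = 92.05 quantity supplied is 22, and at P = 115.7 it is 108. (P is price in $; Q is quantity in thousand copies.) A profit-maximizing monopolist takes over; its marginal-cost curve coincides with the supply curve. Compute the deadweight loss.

Demand slope = (79.1 − 126.4)/(108 − 22) = −0.55, so P = 138.5 − 0.55Q.
Supply slope = (115.7 − 92.05)/(108 − 22) = 0.275, so P = 86 + 0.275Q.
Competitive equilibrium: 138.5 − 0.55Q = 86 + 0.275Q → Q* = 63.6364, P* = 103.5.
Marginal revenue: MR = 138.5 − 1.1Q. Set MR = MC: 138.5 − 1.1Q = 86 + 0.275Q → Q_m = 38.1818.
Price P_m = 138.5 − 0.55·38.1818 = 117.5; MC(Q_m) = 86 + 0.275·38.1818 = 96.5.
Competitive Q* = 63.6364, so ΔQ = 25.4546; wedge = 117.5 − 96.5 = 21.
Deadweight loss = ½ × 25.4546 × 21 = $267.27 thousand.

$267.27 thousand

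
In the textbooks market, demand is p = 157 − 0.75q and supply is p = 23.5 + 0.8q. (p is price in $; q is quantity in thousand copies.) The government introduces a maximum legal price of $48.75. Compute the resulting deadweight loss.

Competitive equilibrium: 157 − 0.75q = 23.5 + 0.8q → q* = 86.129, p* = 92.4032.
At the ceiling p = 48.75, quantity supplied = (48.75 − 23.5)/0.8 = 31.5625.
Willingness to pay at q' = 31.5625: 157 − 0.75·31.5625 = 133.3281.
Δq = 86.129 − 31.5625 = 54.5665; wedge = 133.3281 − 48.75 = 84.5781.
DWL = ½ × 54.5665 × 84.5781 = $2307.57 thousand.

$2307.57 thousand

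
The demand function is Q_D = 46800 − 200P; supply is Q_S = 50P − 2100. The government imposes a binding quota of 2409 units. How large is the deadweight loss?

347293.01

In inverse form: demand P = 234 − 0.005Q, supply P = 42 + 0.02Q.
Competitive equilibrium: 234 − 0.005Q = 42 + 0.02Q → Q* = 7680, P* = 195.6.
At Q = 2409: demand price = 234 − 0.005·2409 = 221.955; supply price = 42 + 0.02·2409 = 90.18.
ΔQ = 7680 − 2409 = 5271; wedge = 221.955 − 90.18 = 131.775.
Deadweight loss = ½ × 5271 × 131.775 = 347293.01.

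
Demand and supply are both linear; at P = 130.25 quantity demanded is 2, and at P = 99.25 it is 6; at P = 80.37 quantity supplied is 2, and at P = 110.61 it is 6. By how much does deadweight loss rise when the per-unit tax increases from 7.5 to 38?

45.32

Demand slope = (99.25 − 130.25)/(6 − 2) = −7.75, so P = 145.75 − 7.75Q.
Supply slope = (110.61 − 80.37)/(6 − 2) = 7.56, so P = 65.25 + 7.56Q.
Competitive equilibrium: 145.75 − 7.75Q = 65.25 + 7.56Q → Q* = 5.258, P* = 105.0005.
For a per-unit tax t: ΔQ = t/15.31, so DWL = ½·t·(t/15.31) = t²/30.62.
At t = 7.5: DWL = 1.837. At t = 38: DWL = 47.159.
Increase = 47.159 − 1.837 = 45.32.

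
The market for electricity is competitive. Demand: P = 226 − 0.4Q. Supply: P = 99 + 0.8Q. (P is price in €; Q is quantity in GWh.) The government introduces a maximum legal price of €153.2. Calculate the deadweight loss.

€870.20

Competitive equilibrium: 226 − 0.4Q = 99 + 0.8Q → Q* = 105.8333, P* = 183.6667.
At the ceiling P = 153.2, quantity supplied = (153.2 − 99)/0.8 = 67.75.
Willingness to pay at Q' = 67.75: 226 − 0.4·67.75 = 198.9.
ΔQ = 105.8333 − 67.75 = 38.0833; wedge = 198.9 − 153.2 = 45.7.
Deadweight loss = ½ × 38.0833 × 45.7 = €870.20.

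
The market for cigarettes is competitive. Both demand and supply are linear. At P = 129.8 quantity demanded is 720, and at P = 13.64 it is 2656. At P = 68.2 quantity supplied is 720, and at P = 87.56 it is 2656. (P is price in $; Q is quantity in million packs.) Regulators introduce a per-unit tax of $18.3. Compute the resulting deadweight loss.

$2392.07 million

Demand slope = (13.64 − 129.8)/(2656 − 720) = −0.06, so P = 173 − 0.06Q.
Supply slope = (87.56 − 68.2)/(2656 − 720) = 0.01, so P = 61 + 0.01Q.
Competitive equilibrium: 173 − 0.06Q = 61 + 0.01Q → Q* = 1600, P* = 77.
With the tax, the buyer price exceeds the seller price by 18.3: (173 − 0.06Q) − (61 + 0.01Q) = 18.3 → Q' = 1338.5714.
ΔQ = 1600 − 1338.5714 = 261.4286; the wedge equals the tax, 18.3.
DWL = ½ × 261.4286 × 18.3 = $2392.07 million.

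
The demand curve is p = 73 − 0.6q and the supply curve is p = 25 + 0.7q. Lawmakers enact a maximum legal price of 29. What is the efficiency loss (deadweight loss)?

633.09

Competitive equilibrium: 73 − 0.6q = 25 + 0.7q → q* = 36.9231, p* = 50.8462.
At the ceiling p = 29, quantity supplied = (29 − 25)/0.7 = 5.7143.
Willingness to pay at q' = 5.7143: 73 − 0.6·5.7143 = 69.5714.
Δq = 36.9231 − 5.7143 = 31.2088; wedge = 69.5714 − 29 = 40.5714.
Deadweight loss = ½ × 31.2088 × 40.5714 = 633.09.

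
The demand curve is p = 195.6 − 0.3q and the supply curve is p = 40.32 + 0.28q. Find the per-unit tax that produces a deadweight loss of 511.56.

Competitive equilibrium: 195.6 − 0.3q = 40.32 + 0.28q → q* = 267.7241, p* = 115.2828.
A tax t gives Δq = t/0.58 and wedge t, so DWL = t²/1.16.
t²/1.16 = 511.56 → t² = 593.4096 → t = 24.36.

24.36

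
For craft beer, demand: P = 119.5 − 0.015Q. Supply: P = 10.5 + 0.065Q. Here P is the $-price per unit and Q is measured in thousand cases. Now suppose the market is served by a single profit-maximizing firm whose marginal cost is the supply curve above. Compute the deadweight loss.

Competitive equilibrium: 119.5 − 0.015Q = 10.5 + 0.065Q → Q* = 1362.5, P* = 99.0625.
Marginal revenue: MR = 119.5 − 0.03Q. Set MR = MC: 119.5 − 0.03Q = 10.5 + 0.065Q → Q_m = 1147.36842.
Price P_m = 119.5 − 0.015·1147.36842 = 102.28947; MC(Q_m) = 10.5 + 0.065·1147.36842 = 85.07895.
Competitive Q* = 1362.5, so ΔQ = 215.13158; wedge = 102.28947 − 85.07895 = 17.21052.
Welfare loss = ½ × 215.13158 × 17.21052 = $1851.26 thousand.

$1851.26 thousand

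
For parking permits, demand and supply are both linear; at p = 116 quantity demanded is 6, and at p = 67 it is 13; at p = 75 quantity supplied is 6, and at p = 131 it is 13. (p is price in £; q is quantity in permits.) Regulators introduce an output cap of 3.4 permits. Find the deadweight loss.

£213.33

Demand slope = (67 − 116)/(13 − 6) = −7, so p = 158 − 7q.
Supply slope = (131 − 75)/(13 − 6) = 8, so p = 27 + 8q.
Competitive equilibrium: 158 − 7q = 27 + 8q → q* = 8.7333, p* = 96.8667.
At q = 3.4: demand price = 158 − 7·3.4 = 134.2; supply price = 27 + 8·3.4 = 54.2.
Δq = 8.7333 − 3.4 = 5.3333; wedge = 134.2 − 54.2 = 80.
The triangle = ½ × 5.3333 × 80 = £213.33.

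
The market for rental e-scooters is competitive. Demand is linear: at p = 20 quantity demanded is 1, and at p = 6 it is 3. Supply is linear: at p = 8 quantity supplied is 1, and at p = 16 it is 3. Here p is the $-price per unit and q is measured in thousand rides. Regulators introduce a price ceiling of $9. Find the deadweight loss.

$3.89 thousand

Demand slope = (6 − 20)/(3 − 1) = −7, so p = 27 − 7q.
Supply slope = (16 − 8)/(3 − 1) = 4, so p = 4 + 4q.
Competitive equilibrium: 27 − 7q = 4 + 4q → q* = 2.0909, p* = 12.3636.
At the ceiling p = 9, quantity supplied = (9 − 4)/4 = 1.25.
Willingness to pay at q' = 1.25: 27 − 7·1.25 = 18.25.
Δq = 2.0909 − 1.25 = 0.8409; wedge = 18.25 − 9 = 9.25.
DWL = ½ × 0.8409 × 9.25 = $3.89 thousand.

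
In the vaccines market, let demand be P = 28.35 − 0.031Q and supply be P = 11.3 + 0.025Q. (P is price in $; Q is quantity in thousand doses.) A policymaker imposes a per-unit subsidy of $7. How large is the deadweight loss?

$437.50 thousand

Competitive equilibrium: 28.35 − 0.031Q = 11.3 + 0.025Q → Q* = 304.4643, P* = 18.9116.
The subsidy lowers effective supply by 7: P = 4.3 + 0.025Q.
New quantity: 28.35 − 0.031Q = 4.3 + 0.025Q → Q' = 429.4643.
Overproduction ΔQ = 429.4643 − 304.4643 = 125; wedge = subsidy = 7.
DWL = ½ × 125 × 7 = $437.50 thousand.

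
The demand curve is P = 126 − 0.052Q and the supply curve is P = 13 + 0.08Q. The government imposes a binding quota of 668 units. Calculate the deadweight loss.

2334.21

Competitive equilibrium: 126 − 0.052Q = 13 + 0.08Q → Q* = 856.0606, P* = 81.4848.
At Q = 668: demand price = 126 − 0.052·668 = 91.264; supply price = 13 + 0.08·668 = 66.44.
ΔQ = 856.0606 − 668 = 188.0606; wedge = 91.264 − 66.44 = 24.824.
DWL = ½ × 188.0606 × 24.824 = 2334.21.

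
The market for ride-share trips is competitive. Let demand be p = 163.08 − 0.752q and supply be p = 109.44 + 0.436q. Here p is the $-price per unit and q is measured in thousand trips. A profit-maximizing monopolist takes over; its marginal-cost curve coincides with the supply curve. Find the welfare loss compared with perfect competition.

$181.95 thousand

Competitive equilibrium: 163.08 − 0.752q = 109.44 + 0.436q → q* = 45.1515, p* = 129.1261.
Marginal revenue: MR = 163.08 − 1.504q. Set MR = MC: 163.08 − 1.504q = 109.44 + 0.436q → q_m = 27.6495.
Price p_m = 163.08 − 0.752·27.6495 = 142.2876; MC(q_m) = 109.44 + 0.436·27.6495 = 121.4952.
Competitive q* = 45.1515, so Δq = 17.502; wedge = 142.2876 − 121.4952 = 20.7924.
The triangle = ½ × 17.502 × 20.7924 = $181.95 thousand.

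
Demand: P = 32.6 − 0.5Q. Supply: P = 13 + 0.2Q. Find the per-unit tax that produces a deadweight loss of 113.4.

12.6

Competitive equilibrium: 32.6 − 0.5Q = 13 + 0.2Q → Q* = 28, P* = 18.6.
A tax t gives ΔQ = t/0.7 and wedge t, so DWL = t²/1.4.
t²/1.4 = 113.4 → t² = 158.76 → t = 12.6.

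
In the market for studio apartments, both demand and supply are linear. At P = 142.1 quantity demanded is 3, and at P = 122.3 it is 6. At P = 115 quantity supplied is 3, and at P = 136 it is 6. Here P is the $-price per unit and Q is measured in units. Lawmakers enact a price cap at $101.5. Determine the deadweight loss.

Demand slope = (122.3 − 142.1)/(6 − 3) = −6.6, so P = 161.9 − 6.6Q.
Supply slope = (136 − 115)/(6 − 3) = 7, so P = 94 + 7Q.
Competitive equilibrium: 161.9 − 6.6Q = 94 + 7Q → Q* = 4.9926, P* = 128.9485.
At the ceiling P = 101.5, quantity supplied = (101.5 − 94)/7 = 1.0714.
Willingness to pay at Q' = 1.0714: 161.9 − 6.6·1.0714 = 154.8288.
ΔQ = 4.9926 − 1.0714 = 3.9212; wedge = 154.8288 − 101.5 = 53.3288.
DWL = ½ × 3.9212 × 53.3288 = $104.56.

$104.56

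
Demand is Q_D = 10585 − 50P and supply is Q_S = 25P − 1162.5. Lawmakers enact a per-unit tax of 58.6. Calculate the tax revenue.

104112.67

In inverse form: demand P = 211.7 − 0.02Q, supply P = 46.5 + 0.04Q.
Competitive equilibrium: 211.7 − 0.02Q = 46.5 + 0.04Q → Q* = 2753.3333, P* = 156.6333.
With the tax, the buyer price exceeds the seller price by 58.6: (211.7 − 0.02Q) − (46.5 + 0.04Q) = 58.6 → Q' = 1776.6667.
Tax revenue = 58.6 × 1776.6667 = 104112.67.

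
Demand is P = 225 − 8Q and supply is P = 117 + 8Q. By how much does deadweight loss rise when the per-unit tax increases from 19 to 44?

49.22

Competitive equilibrium: 225 − 8Q = 117 + 8Q → Q* = 6.75, P* = 171.
For a per-unit tax t: ΔQ = t/16, so DWL = ½·t·(t/16) = t²/32.
At t = 19: DWL = 11.281. At t = 44: DWL = 60.5.
Increase = 60.5 − 11.281 = 49.22.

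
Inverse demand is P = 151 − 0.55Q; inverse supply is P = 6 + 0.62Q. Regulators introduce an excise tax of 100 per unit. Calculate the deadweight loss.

4273.50

Competitive equilibrium: 151 − 0.55Q = 6 + 0.62Q → Q* = 123.93162, P* = 82.83761.
With the tax, the buyer price exceeds the seller price by 100: (151 − 0.55Q) − (6 + 0.62Q) = 100 → Q' = 38.46154.
ΔQ = 123.93162 − 38.46154 = 85.47008; the wedge equals the tax, 100.
Welfare loss = ½ × 85.47008 × 100 = 4273.50.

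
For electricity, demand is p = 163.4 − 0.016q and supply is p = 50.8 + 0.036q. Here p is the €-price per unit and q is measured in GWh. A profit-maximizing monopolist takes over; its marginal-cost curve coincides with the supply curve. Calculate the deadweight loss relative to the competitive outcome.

Competitive equilibrium: 163.4 − 0.016q = 50.8 + 0.036q → q* = 2165.38462, p* = 128.75385.
Marginal revenue: MR = 163.4 − 0.032q. Set MR = MC: 163.4 − 0.032q = 50.8 + 0.036q → q_m = 1655.88235.
Price p_m = 163.4 − 0.016·1655.88235 = 136.90588; MC(q_m) = 50.8 + 0.036·1655.88235 = 110.41176.
Competitive q* = 2165.38462, so Δq = 509.50227; wedge = 136.90588 − 110.41176 = 26.49412.
Welfare loss = ½ × 509.50227 × 26.49412 = €6749.41.

€6749.41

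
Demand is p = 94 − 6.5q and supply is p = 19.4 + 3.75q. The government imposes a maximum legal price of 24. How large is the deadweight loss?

Competitive equilibrium: 94 − 6.5q = 19.4 + 3.75q → q* = 7.278, p* = 46.6927.
At the ceiling p = 24, quantity supplied = (24 − 19.4)/3.75 = 1.2267.
Willingness to pay at q' = 1.2267: 94 − 6.5·1.2267 = 86.0265.
Δq = 7.278 − 1.2267 = 6.0513; wedge = 86.0265 − 24 = 62.0265.
Welfare loss = ½ × 6.0513 × 62.0265 = 187.67.

187.67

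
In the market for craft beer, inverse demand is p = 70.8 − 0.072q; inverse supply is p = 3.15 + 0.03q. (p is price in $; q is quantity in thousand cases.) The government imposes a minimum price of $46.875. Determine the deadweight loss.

Competitive equilibrium: 70.8 − 0.072q = 3.15 + 0.03q → q* = 663.23529, p* = 23.04706.
At the floor p = 46.875, quantity demanded = (70.8 − 46.875)/0.072 = 332.29167.
Sellers' marginal cost at q' = 332.29167: 3.15 + 0.03·332.29167 = 13.11875.
Δq = 663.23529 − 332.29167 = 330.94362; wedge = 46.875 − 13.11875 = 33.75625.
Welfare loss = ½ × 330.94362 × 33.75625 = $5585.71 thousand.

$5585.71 thousand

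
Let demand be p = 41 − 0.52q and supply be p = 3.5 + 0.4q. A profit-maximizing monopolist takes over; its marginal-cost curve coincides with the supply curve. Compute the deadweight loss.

99.66

Competitive equilibrium: 41 − 0.52q = 3.5 + 0.4q → q* = 40.7609, p* = 19.8043.
Marginal revenue: MR = 41 − 1.04q. Set MR = MC: 41 − 1.04q = 3.5 + 0.4q → q_m = 26.0417.
Price p_m = 41 − 0.52·26.0417 = 27.4583; MC(q_m) = 3.5 + 0.4·26.0417 = 13.9167.
Competitive q* = 40.7609, so Δq = 14.7192; wedge = 27.4583 − 13.9167 = 13.5416.
Deadweight loss = ½ × 14.7192 × 13.5416 = 99.66.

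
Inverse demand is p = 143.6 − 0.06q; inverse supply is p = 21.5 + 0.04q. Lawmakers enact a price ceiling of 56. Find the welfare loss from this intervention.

6426.11

Competitive equilibrium: 143.6 − 0.06q = 21.5 + 0.04q → q* = 1221, p* = 70.34.
At the ceiling p = 56, quantity supplied = (56 − 21.5)/0.04 = 862.5.
Willingness to pay at q' = 862.5: 143.6 − 0.06·862.5 = 91.85.
Δq = 1221 − 862.5 = 358.5; wedge = 91.85 − 56 = 35.85.
Deadweight loss = ½ × 358.5 × 35.85 = 6426.11.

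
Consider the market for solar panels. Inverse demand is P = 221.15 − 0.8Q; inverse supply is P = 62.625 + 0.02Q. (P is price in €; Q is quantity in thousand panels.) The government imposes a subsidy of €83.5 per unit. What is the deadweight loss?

€4251.37 thousand

Competitive equilibrium: 221.15 − 0.8Q = 62.625 + 0.02Q → Q* = 193.3232, P* = 66.4915.
The subsidy lowers effective supply by 83.5: P = 0.02Q − 20.875.
New quantity: 221.15 − 0.8Q = 0.02Q − 20.875 → Q' = 295.1524.
Overproduction ΔQ = 295.1524 − 193.3232 = 101.8292; wedge = subsidy = 83.5.
The triangle = ½ × 101.8292 × 83.5 = €4251.37 thousand.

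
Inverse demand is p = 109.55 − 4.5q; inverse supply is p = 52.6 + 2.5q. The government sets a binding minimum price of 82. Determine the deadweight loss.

Competitive equilibrium: 109.55 − 4.5q = 52.6 + 2.5q → q* = 8.1357, p* = 72.9393.
At the floor p = 82, quantity demanded = (109.55 − 82)/4.5 = 6.1222.
Sellers' marginal cost at q' = 6.1222: 52.6 + 2.5·6.1222 = 67.9055.
Δq = 8.1357 − 6.1222 = 2.0135; wedge = 82 − 67.9055 = 14.0945.
Deadweight loss = ½ × 2.0135 × 14.0945 = 14.19.

14.19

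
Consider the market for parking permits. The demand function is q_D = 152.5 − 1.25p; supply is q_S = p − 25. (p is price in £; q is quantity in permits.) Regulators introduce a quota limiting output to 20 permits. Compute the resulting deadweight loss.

£1033.61

In inverse form: demand p = 122 − 0.8q, supply p = 25 + q.
Competitive equilibrium: 122 − 0.8q = 25 + q → q* = 53.8889, p* = 78.8889.
At q = 20: demand price = 122 − 0.8·20 = 106; supply price = 25 + 1·20 = 45.
Δq = 53.8889 − 20 = 33.8889; wedge = 106 − 45 = 61.
Welfare loss = ½ × 33.8889 × 61 = £1033.61.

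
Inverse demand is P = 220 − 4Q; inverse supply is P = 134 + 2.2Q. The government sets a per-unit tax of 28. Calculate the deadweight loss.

63.23

Competitive equilibrium: 220 − 4Q = 134 + 2.2Q → Q* = 13.871, P* = 164.5161.
With the tax, the buyer price exceeds the seller price by 28: (220 − 4Q) − (134 + 2.2Q) = 28 → Q' = 9.3548.
ΔQ = 13.871 − 9.3548 = 4.5162; the wedge equals the tax, 28.
Welfare loss = ½ × 4.5162 × 28 = 63.23.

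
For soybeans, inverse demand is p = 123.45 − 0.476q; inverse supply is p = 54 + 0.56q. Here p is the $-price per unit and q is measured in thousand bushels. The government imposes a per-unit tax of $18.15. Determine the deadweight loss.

$158.99 thousand

Competitive equilibrium: 123.45 − 0.476q = 54 + 0.56q → q* = 67.0367, p* = 91.5405.
With the tax, the buyer price exceeds the seller price by 18.15: (123.45 − 0.476q) − (54 + 0.56q) = 18.15 → q' = 49.5174.
Δq = 67.0367 − 49.5174 = 17.5193; the wedge equals the tax, 18.15.
DWL = ½ × 17.5193 × 18.15 = $158.99 thousand.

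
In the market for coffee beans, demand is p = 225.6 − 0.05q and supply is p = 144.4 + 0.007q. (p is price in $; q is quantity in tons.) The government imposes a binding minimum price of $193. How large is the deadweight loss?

$17010.26

Competitive equilibrium: 225.6 − 0.05q = 144.4 + 0.007q → q* = 1424.5614, p* = 154.3719.
At the floor p = 193, quantity demanded = (225.6 − 193)/0.05 = 652.
Sellers' marginal cost at q' = 652: 144.4 + 0.007·652 = 148.964.
Δq = 1424.5614 − 652 = 772.5614; wedge = 193 − 148.964 = 44.036.
DWL = ½ × 772.5614 × 44.036 = $17010.26.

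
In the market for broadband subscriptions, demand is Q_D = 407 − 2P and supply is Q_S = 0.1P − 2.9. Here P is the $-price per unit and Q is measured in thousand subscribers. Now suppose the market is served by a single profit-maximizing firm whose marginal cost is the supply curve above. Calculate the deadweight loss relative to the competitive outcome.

$3 thousand

In inverse form: demand P = 203.5 − 0.5Q, supply P = 29 + 10Q.
Competitive equilibrium: 203.5 − 0.5Q = 29 + 10Q → Q* = 16.619, P* = 195.1905.
Marginal revenue: MR = 203.5 − Q. Set MR = MC: 203.5 − Q = 29 + 10Q → Q_m = 15.8636.
Price P_m = 203.5 − 0.5·15.8636 = 195.5682; MC(Q_m) = 29 + 10·15.8636 = 187.636.
Competitive Q* = 16.619, so ΔQ = 0.7554; wedge = 195.5682 − 187.636 = 7.9322.
The triangle = ½ × 0.7554 × 7.9322 = $3 thousand.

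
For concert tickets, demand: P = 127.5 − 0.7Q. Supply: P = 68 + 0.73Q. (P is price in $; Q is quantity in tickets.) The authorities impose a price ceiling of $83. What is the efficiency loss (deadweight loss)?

$317.13

Competitive equilibrium: 127.5 − 0.7Q = 68 + 0.73Q → Q* = 41.6084, P* = 98.3741.
At the ceiling P = 83, quantity supplied = (83 − 68)/0.73 = 20.5479.
Willingness to pay at Q' = 20.5479: 127.5 − 0.7·20.5479 = 113.1165.
ΔQ = 41.6084 − 20.5479 = 21.0605; wedge = 113.1165 − 83 = 30.1165.
Welfare loss = ½ × 21.0605 × 30.1165 = $317.13.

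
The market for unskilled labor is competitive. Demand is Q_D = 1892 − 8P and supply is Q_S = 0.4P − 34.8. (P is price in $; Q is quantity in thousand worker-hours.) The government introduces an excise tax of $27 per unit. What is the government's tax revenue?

In inverse form: demand P = 236.5 − 0.125Q, supply P = 87 + 2.5Q.
Competitive equilibrium: 236.5 − 0.125Q = 87 + 2.5Q → Q* = 56.9524, P* = 229.381.
With the tax, the buyer price exceeds the seller price by 27: (236.5 − 0.125Q) − (87 + 2.5Q) = 27 → Q' = 46.6667.
Tax revenue = 27 × 46.6667 = $1260 thousand.

$1260 thousand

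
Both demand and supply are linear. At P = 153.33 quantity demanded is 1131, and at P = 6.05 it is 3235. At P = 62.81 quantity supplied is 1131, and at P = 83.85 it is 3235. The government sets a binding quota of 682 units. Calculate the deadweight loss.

99919.21

Demand slope = (6.05 − 153.33)/(3235 − 1131) = −0.07, so P = 232.5 − 0.07Q.
Supply slope = (83.85 − 62.81)/(3235 − 1131) = 0.01, so P = 51.5 + 0.01Q.
Competitive equilibrium: 232.5 − 0.07Q = 51.5 + 0.01Q → Q* = 2262.5, P* = 74.125.
At Q = 682: demand price = 232.5 − 0.07·682 = 184.76; supply price = 51.5 + 0.01·682 = 58.32.
ΔQ = 2262.5 − 682 = 1580.5; wedge = 184.76 − 58.32 = 126.44.
Welfare loss = ½ × 1580.5 × 126.44 = 99919.21.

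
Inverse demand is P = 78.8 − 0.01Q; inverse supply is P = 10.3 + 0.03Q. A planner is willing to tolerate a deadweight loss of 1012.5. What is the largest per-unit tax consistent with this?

9

Competitive equilibrium: 78.8 − 0.01Q = 10.3 + 0.03Q → Q* = 1712.5, P* = 61.675.
A tax t gives ΔQ = t/0.04 and wedge t, so DWL = t²/0.08.
t²/0.08 = 1012.5 → t² = 81 → t = 9.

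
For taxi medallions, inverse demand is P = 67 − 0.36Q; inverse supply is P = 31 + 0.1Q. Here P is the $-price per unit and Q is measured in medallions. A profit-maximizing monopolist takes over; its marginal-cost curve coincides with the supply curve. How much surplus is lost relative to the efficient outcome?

$271.52

Competitive equilibrium: 67 − 0.36Q = 31 + 0.1Q → Q* = 78.2609, P* = 38.8261.
Marginal revenue: MR = 67 − 0.72Q. Set MR = MC: 67 − 0.72Q = 31 + 0.1Q → Q_m = 43.9024.
Price P_m = 67 − 0.36·43.9024 = 51.1951; MC(Q_m) = 31 + 0.1·43.9024 = 35.3902.
Competitive Q* = 78.2609, so ΔQ = 34.3585; wedge = 51.1951 − 35.3902 = 15.8049.
The triangle = ½ × 34.3585 × 15.8049 = $271.52.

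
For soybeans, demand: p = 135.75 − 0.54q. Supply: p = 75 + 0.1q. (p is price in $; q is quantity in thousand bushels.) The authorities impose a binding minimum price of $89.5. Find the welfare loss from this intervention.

Competitive equilibrium: 135.75 − 0.54q = 75 + 0.1q → q* = 94.9219, p* = 84.4922.
At the floor p = 89.5, quantity demanded = (135.75 − 89.5)/0.54 = 85.6481.
Sellers' marginal cost at q' = 85.6481: 75 + 0.1·85.6481 = 83.5648.
Δq = 94.9219 − 85.6481 = 9.2738; wedge = 89.5 − 83.5648 = 5.9352.
Deadweight loss = ½ × 9.2738 × 5.9352 = $27.52 thousand.

$27.52 thousand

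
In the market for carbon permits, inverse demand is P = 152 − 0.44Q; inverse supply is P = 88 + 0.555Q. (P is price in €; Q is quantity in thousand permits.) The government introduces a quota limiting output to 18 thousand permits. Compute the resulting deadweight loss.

€1067.48 thousand

Competitive equilibrium: 152 − 0.44Q = 88 + 0.555Q → Q* = 64.3216, P* = 123.6985.
At Q = 18: demand price = 152 − 0.44·18 = 144.08; supply price = 88 + 0.555·18 = 97.99.
ΔQ = 64.3216 − 18 = 46.3216; wedge = 144.08 − 97.99 = 46.09.
The triangle = ½ × 46.3216 × 46.09 = €1067.48 thousand.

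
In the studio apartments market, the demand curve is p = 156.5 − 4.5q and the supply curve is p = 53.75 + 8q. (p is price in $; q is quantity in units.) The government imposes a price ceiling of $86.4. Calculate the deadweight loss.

Competitive equilibrium: 156.5 − 4.5q = 53.75 + 8q → q* = 8.22, p* = 119.51.
At the ceiling p = 86.4, quantity supplied = (86.4 − 53.75)/8 = 4.0813.
Willingness to pay at q' = 4.0813: 156.5 − 4.5·4.0813 = 138.1342.
Δq = 8.22 − 4.0813 = 4.1387; wedge = 138.1342 − 86.4 = 51.7342.
DWL = ½ × 4.1387 × 51.7342 = $107.06.

$107.06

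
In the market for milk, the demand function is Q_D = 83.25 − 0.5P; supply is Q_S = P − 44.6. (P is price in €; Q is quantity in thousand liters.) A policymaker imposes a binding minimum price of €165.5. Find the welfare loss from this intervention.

In inverse form: demand P = 166.5 − 2Q, supply P = 44.6 + Q.
Competitive equilibrium: 166.5 − 2Q = 44.6 + Q → Q* = 40.63333, P* = 85.23333.
At the floor P = 165.5, quantity demanded = (166.5 − 165.5)/2 = 0.5.
Sellers' marginal cost at Q' = 0.5: 44.6 + 1·0.5 = 45.1.
ΔQ = 40.63333 − 0.5 = 40.13333; wedge = 165.5 − 45.1 = 120.4.
The triangle = ½ × 40.13333 × 120.4 = €2416.03 thousand.

€2416.03 thousand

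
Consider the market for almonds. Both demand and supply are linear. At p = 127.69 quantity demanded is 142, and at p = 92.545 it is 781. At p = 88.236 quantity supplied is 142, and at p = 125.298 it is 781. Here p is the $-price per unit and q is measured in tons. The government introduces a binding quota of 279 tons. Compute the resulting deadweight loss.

$2542.94

Demand slope = (92.545 − 127.69)/(781 − 142) = −0.055, so p = 135.5 − 0.055q.
Supply slope = (125.298 − 88.236)/(781 − 142) = 0.058, so p = 80 + 0.058q.
Competitive equilibrium: 135.5 − 0.055q = 80 + 0.058q → q* = 491.1504, p* = 108.4867.
At q = 279: demand price = 135.5 − 0.055·279 = 120.155; supply price = 80 + 0.058·279 = 96.182.
Δq = 491.1504 − 279 = 212.1504; wedge = 120.155 − 96.182 = 23.973.
The triangle = ½ × 212.1504 × 23.973 = $2542.94.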